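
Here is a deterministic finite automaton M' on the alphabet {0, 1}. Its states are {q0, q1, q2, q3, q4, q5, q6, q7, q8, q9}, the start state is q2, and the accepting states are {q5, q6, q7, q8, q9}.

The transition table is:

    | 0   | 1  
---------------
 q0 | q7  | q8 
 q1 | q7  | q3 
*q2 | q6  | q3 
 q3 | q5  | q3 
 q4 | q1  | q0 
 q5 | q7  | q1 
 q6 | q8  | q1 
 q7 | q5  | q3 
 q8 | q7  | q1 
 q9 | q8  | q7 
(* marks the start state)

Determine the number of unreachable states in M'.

3

No path from q2 leads to q0, q4, q9; the other 7 states are all reachable.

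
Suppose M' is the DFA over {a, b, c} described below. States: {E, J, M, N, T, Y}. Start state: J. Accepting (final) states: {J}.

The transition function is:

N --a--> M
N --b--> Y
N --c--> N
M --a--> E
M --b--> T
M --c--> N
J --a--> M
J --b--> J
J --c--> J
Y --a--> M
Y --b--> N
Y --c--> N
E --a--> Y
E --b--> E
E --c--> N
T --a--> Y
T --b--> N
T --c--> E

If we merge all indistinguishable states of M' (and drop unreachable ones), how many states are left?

All states are reachable from the start state.
P0 = {J} | {E,M,N,T,Y}.
No further refinement is possible. Final partition (2 blocks): {J} | {E,M,N,T,Y}.

2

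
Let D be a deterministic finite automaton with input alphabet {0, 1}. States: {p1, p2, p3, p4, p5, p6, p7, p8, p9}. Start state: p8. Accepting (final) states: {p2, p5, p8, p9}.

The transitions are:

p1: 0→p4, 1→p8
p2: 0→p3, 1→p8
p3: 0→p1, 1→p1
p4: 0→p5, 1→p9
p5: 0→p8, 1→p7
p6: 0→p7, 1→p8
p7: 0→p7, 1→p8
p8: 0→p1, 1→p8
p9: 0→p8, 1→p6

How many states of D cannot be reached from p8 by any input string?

2

BFS from p8 reaches {p1, p4, p5, p6, p7, p8, p9}; the 2 state(s) p2, p3 are never visited.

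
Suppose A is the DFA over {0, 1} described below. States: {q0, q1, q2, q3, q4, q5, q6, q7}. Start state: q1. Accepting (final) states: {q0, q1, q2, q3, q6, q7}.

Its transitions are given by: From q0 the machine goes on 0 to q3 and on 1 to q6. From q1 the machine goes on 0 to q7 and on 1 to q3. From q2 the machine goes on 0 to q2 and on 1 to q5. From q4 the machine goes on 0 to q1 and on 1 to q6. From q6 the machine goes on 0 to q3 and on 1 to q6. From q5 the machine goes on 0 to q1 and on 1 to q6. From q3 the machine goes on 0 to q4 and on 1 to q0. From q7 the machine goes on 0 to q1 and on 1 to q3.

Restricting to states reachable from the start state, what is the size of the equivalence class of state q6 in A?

First remove the unreachable states {q2,q5}; 6 states remain.
P0 = {q0,q1,q3,q6,q7} | {q4}.
Refine {q0,q1,q3,q6,q7} on symbol 0: members go to different blocks, giving {q0,q1,q6,q7} and {q3}.
Refine {q0,q1,q6,q7} on symbol 0: members go to different blocks, giving {q0,q6} and {q1,q7}.
The partition is now stable with 4 blocks: {q0,q6} | {q4} | {q3} | {q1,q7}.
The equivalence class containing q6 is {q0,q6}, of size 2.

2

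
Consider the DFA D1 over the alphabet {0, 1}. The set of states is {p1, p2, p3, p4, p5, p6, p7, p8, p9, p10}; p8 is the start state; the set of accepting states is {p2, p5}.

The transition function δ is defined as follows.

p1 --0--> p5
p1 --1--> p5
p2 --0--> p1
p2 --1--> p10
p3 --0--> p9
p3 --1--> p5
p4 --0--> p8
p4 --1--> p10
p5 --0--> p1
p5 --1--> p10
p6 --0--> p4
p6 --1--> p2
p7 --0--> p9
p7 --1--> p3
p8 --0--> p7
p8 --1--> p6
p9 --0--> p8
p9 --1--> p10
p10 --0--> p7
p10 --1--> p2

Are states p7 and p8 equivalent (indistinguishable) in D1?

P0 = {p2,p5} | {p1,p3,p4,p6,p7,p8,p9,p10}.
Refine {p1,p3,p4,p6,p7,p8,p9,p10} on symbol 0: members go to different blocks, giving {p3,p4,p6,p7,p8,p9,p10} and {p1}.
Split {p3,p4,p6,p7,p8,p9,p10} by δ(·,1) → {p4,p7,p8,p9} and {p3,p6,p10}.
Stable partition: {p2,p5} | {p4,p7,p8,p9} | {p1} | {p3,p6,p10} — 4 equivalence classes.
p7 and p8 lie in the same block of the stable partition, so they are equivalent — no string distinguishes them.

Yes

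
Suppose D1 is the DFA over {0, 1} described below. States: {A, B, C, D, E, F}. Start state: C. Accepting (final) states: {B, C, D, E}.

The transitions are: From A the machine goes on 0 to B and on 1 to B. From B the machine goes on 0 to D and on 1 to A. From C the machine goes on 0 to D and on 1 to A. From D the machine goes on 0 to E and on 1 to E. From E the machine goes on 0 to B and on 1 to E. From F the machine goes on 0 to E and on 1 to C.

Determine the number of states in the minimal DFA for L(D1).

First remove the unreachable states {F}; 5 states remain.
Initial partition by acceptance: {B,C,D,E} | {A}.
Split {B,C,D,E} by δ(·,1) → {B,C} and {D,E}.
Refine {D,E} on symbol 0: members go to different blocks, giving {D} and {E}.
No further refinement is possible. Final partition (4 blocks): {B,C} | {A} | {D} | {E}.

4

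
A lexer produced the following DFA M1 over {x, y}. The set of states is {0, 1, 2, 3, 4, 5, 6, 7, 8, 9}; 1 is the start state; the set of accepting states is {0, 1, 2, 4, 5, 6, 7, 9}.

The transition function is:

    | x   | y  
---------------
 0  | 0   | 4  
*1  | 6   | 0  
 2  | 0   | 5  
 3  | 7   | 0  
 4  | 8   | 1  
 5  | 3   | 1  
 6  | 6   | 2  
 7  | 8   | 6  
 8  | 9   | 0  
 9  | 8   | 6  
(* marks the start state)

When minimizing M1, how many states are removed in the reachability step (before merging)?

0

Exploring from 1, all states are eventually visited, so none are unreachable.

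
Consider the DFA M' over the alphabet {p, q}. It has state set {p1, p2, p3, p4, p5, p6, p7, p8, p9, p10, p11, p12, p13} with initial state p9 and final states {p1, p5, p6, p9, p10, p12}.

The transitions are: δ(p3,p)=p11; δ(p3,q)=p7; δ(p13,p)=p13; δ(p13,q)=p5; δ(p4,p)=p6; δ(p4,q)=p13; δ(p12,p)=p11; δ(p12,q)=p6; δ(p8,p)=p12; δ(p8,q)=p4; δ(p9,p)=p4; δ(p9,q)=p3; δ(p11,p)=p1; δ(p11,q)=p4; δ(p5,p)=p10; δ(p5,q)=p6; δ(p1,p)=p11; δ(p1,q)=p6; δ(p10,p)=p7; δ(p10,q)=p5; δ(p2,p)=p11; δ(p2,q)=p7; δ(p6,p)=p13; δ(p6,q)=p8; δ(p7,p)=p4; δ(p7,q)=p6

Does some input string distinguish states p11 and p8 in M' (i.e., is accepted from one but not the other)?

States {p2} cannot be reached from the start state, so discard them.
Start with accepting vs non-accepting: {p1,p5,p6,p9,p10,p12} | {p3,p4,p7,p8,p11,p13}.
On input p, block {p1,p5,p6,p9,p10,p12} splits into {p1,p6,p9,p10,p12} and {p5}.
Refine {p1,p6,p9,p10,p12} on symbol q: members go to different blocks, giving {p1,p12} and {p6,p9} and {p10}.
Refine {p3,p4,p7,p8,p11,p13} on symbol p: members go to different blocks, giving {p3,p7,p13} and {p8,p11} and {p4}.
On input p, block {p3,p7,p13} splits into {p3} and {p7} and {p13}.
Split {p6,p9} by δ(·,p) → {p6} and {p9}.
No further refinement is possible. Final partition (10 blocks): {p1,p12} | {p3} | {p5} | {p6} | {p10} | {p8,p11} | {p4} | {p7} | {p13} | {p9}.
p11 and p8 lie in the same block of the stable partition, so they are equivalent — no string distinguishes them.

No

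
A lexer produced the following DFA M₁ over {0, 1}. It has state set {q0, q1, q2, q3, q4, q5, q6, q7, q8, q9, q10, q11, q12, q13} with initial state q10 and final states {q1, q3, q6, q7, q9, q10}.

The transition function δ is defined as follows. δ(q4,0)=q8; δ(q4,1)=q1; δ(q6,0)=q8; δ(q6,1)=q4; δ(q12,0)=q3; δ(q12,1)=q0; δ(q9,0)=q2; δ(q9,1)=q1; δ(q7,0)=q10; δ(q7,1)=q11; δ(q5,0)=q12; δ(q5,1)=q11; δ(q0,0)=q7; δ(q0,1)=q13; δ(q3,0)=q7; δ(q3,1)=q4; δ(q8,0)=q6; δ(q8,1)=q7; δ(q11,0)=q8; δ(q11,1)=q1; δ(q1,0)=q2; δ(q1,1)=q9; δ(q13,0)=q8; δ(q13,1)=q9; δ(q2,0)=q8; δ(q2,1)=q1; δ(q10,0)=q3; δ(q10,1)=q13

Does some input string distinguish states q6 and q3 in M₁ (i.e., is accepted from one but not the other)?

Yes

First remove the unreachable states {q0,q5,q12}; 11 states remain.
Start with accepting vs non-accepting: {q1,q3,q6,q7,q9,q10} | {q2,q4,q8,q11,q13}.
Split {q1,q3,q6,q7,q9,q10} by δ(·,0) → {q1,q6,q9} and {q3,q7,q10}.
Split {q1,q6,q9} by δ(·,1) → {q1,q9} and {q6}.
Split {q2,q4,q8,q11,q13} by δ(·,0) → {q2,q4,q11,q13} and {q8}.
The partition is now stable with 5 blocks: {q1,q9} | {q2,q4,q11,q13} | {q3,q7,q10} | {q6} | {q8}.
q6 and q3 end up in different blocks, so they are distinguishable. For instance, the string '0' is accepted from only q3.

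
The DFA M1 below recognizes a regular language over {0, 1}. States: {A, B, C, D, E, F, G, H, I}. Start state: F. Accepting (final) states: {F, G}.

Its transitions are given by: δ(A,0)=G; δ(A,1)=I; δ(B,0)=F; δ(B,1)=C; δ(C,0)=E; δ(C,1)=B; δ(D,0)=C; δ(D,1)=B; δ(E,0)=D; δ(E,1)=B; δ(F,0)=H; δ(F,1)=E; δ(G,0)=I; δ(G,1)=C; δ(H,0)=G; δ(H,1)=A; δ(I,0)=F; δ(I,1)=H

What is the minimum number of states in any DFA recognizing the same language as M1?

Every state is reachable, so we keep all 9.
Initial partition by acceptance: {F,G} | {A,B,C,D,E,H,I}.
Split {A,B,C,D,E,H,I} by δ(·,0) → {A,B,H,I} and {C,D,E}.
Split {A,B,H,I} by δ(·,1) → {A,H,I} and {B}.
Stable partition: {F,G} | {A,H,I} | {C,D,E} | {B} — 4 equivalence classes.

4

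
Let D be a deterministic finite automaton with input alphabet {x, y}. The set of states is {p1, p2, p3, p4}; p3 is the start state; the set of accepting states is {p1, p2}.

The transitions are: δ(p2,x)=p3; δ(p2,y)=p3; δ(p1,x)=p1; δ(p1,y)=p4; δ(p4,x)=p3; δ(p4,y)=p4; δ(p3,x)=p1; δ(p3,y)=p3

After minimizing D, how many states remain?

First remove the unreachable states {p2}; 3 states remain.
P0 = {p1} | {p3,p4}.
Refine {p3,p4} on symbol x: members go to different blocks, giving {p3} and {p4}.
Stable partition: {p1} | {p3} | {p4} — 3 equivalence classes.

3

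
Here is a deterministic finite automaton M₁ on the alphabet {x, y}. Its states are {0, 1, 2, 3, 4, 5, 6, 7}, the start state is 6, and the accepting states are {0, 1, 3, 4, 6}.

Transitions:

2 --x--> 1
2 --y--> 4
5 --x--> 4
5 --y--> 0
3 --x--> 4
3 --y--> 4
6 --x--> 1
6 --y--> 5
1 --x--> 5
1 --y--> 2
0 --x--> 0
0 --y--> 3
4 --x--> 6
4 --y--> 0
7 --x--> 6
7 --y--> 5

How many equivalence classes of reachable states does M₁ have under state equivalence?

First remove the unreachable states {7}; 7 states remain.
Start with accepting vs non-accepting: {0,1,3,4,6} | {2,5}.
Refine {0,1,3,4,6} on symbol x: members go to different blocks, giving {0,3,4,6} and {1}.
On input x, block {0,3,4,6} splits into {0,3,4} and {6}.
On input x, block {0,3,4} splits into {0,3} and {4}.
Refine {0,3} on symbol x: members go to different blocks, giving {0} and {3}.
Refine {2,5} on symbol x: members go to different blocks, giving {2} and {5}.
The partition is now stable with 7 blocks: {0} | {2} | {1} | {6} | {4} | {3} | {5}.

7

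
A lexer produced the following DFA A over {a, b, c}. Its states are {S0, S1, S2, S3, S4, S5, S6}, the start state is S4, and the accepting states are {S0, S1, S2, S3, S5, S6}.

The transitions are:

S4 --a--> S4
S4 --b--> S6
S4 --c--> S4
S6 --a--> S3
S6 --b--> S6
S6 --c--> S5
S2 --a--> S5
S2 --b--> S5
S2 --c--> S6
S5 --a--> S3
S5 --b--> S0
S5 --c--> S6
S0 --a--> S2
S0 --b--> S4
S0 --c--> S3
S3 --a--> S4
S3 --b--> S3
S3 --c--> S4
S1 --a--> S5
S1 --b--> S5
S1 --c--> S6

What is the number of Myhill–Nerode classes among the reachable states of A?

6

Reachable states from the start: {S0,S2,S3,S4,S5,S6}. Unreachable: {S1} — drop them.
Initial partition by acceptance: {S0,S2,S3,S5,S6} | {S4}.
On input a, block {S0,S2,S3,S5,S6} splits into {S0,S2,S5,S6} and {S3}.
Split {S0,S2,S5,S6} by δ(·,a) → {S0,S2} and {S5,S6}.
Split {S0,S2} by δ(·,a) → {S0} and {S2}.
Refine {S5,S6} on symbol b: members go to different blocks, giving {S5} and {S6}.
Stable partition: {S0} | {S4} | {S3} | {S5} | {S2} | {S6} — 6 equivalence classes.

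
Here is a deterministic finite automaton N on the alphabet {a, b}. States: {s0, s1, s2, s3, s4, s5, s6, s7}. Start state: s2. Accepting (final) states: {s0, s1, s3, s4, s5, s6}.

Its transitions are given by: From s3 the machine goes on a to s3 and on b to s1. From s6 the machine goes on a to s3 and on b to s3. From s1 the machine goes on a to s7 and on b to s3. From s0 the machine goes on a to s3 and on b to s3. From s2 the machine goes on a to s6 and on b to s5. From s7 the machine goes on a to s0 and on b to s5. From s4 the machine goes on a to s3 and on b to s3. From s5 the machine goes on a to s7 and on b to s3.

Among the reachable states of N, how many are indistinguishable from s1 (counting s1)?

States {s4} cannot be reached from the start state, so discard them.
P0 = {s0,s1,s3,s5,s6} | {s2,s7}.
Refine {s0,s1,s3,s5,s6} on symbol a: members go to different blocks, giving {s0,s3,s6} and {s1,s5}.
Refine {s0,s3,s6} on symbol b: members go to different blocks, giving {s0,s6} and {s3}.
Stable partition: {s0,s6} | {s2,s7} | {s1,s5} | {s3} — 4 equivalence classes.
The equivalence class containing s1 is {s1,s5}, of size 2.

2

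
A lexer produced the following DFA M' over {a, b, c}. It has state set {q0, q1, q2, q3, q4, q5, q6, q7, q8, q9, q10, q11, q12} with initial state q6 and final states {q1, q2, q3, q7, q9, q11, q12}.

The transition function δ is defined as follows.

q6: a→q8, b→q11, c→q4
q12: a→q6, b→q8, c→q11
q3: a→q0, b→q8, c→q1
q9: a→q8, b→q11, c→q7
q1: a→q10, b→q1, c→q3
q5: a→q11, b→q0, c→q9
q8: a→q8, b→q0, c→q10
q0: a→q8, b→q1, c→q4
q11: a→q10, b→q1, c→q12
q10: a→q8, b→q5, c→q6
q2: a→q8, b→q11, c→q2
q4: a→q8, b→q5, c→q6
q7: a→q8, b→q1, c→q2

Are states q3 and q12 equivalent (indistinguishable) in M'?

Yes

All states are reachable from the start state.
Start with accepting vs non-accepting: {q1,q2,q3,q7,q9,q11,q12} | {q0,q4,q5,q6,q8,q10}.
On input b, block {q1,q2,q3,q7,q9,q11,q12} splits into {q1,q2,q7,q9,q11} and {q3,q12}.
Refine {q1,q2,q7,q9,q11} on symbol c: members go to different blocks, giving {q2,q7,q9} and {q1,q11}.
Refine {q0,q4,q5,q6,q8,q10} on symbol a: members go to different blocks, giving {q0,q4,q6,q8,q10} and {q5}.
On input b, block {q0,q4,q6,q8,q10} splits into {q0,q6} and {q4,q10} and {q8}.
Stable partition: {q2,q7,q9} | {q0,q6} | {q3,q12} | {q1,q11} | {q5} | {q4,q10} | {q8} — 7 equivalence classes.
q3 and q12 lie in the same block of the stable partition, so they are equivalent — no string distinguishes them.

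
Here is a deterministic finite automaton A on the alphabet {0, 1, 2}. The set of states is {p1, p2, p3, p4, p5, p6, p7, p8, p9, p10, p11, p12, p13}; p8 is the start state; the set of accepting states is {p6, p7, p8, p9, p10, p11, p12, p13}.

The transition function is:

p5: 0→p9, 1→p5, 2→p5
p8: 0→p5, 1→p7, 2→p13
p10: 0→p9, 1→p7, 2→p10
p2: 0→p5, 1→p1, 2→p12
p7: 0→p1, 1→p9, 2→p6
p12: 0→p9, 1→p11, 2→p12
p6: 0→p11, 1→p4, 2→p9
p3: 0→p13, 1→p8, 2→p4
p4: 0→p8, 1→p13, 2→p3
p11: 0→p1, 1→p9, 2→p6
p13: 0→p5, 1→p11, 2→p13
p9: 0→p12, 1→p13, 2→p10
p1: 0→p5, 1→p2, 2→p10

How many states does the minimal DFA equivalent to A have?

Start with accepting vs non-accepting: {p6,p7,p8,p9,p10,p11,p12,p13} | {p1,p2,p3,p4,p5}.
Split {p6,p7,p8,p9,p10,p11,p12,p13} by δ(·,0) → {p6,p9,p10,p12} and {p7,p8,p11,p13}.
On input 0, block {p6,p9,p10,p12} splits into {p9,p10,p12} and {p6}.
Split {p1,p2,p3,p4,p5} by δ(·,0) → {p1,p2} and {p3,p4} and {p5}.
On input 0, block {p7,p8,p11,p13} splits into {p7,p11} and {p8,p13}.
Refine {p9,p10,p12} on symbol 1: members go to different blocks, giving {p10,p12} and {p9}.
No further refinement is possible. Final partition (8 blocks): {p10,p12} | {p1,p2} | {p7,p11} | {p6} | {p3,p4} | {p5} | {p8,p13} | {p9}.

8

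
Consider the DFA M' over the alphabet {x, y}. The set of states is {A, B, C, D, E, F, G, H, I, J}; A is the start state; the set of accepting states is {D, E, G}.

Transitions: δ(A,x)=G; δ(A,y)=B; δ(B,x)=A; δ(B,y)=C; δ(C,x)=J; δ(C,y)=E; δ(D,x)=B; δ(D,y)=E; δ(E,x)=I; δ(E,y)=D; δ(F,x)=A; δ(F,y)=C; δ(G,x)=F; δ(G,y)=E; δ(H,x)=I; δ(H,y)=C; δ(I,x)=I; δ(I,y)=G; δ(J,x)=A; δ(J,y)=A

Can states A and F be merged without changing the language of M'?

No

First remove the unreachable states {H}; 9 states remain.
P0 = {D,E,G} | {A,B,C,F,I,J}.
On input x, block {A,B,C,F,I,J} splits into {B,C,F,I,J} and {A}.
Refine {B,C,F,I,J} on symbol x: members go to different blocks, giving {B,F,J} and {C,I}.
Split {D,E,G} by δ(·,x) → {D,G} and {E}.
On input y, block {B,F,J} splits into {B,F} and {J}.
Refine {C,I} on symbol x: members go to different blocks, giving {C} and {I}.
The partition is now stable with 7 blocks: {D,G} | {B,F} | {A} | {C} | {E} | {J} | {I}.
A and F end up in different blocks, so they are distinguishable. For instance, the string 'x' is accepted from only A.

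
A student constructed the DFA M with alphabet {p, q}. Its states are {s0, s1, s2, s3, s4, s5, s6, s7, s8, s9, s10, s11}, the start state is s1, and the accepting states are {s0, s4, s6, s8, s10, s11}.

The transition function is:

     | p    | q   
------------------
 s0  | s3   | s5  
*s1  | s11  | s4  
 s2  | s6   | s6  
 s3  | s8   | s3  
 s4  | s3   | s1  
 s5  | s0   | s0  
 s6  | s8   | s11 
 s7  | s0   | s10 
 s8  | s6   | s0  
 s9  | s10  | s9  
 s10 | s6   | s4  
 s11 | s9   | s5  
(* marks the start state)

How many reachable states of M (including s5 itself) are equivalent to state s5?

States {s2,s7} cannot be reached from the start state, so discard them.
Start with accepting vs non-accepting: {s0,s4,s6,s8,s10,s11} | {s1,s3,s5,s9}.
Refine {s0,s4,s6,s8,s10,s11} on symbol p: members go to different blocks, giving {s0,s4,s11} and {s6,s8,s10}.
Refine {s1,s3,s5,s9} on symbol p: members go to different blocks, giving {s1,s5} and {s3,s9}.
The partition is now stable with 4 blocks: {s0,s4,s11} | {s1,s5} | {s6,s8,s10} | {s3,s9}.
State s5 belongs to the block {s1,s5}, which has 2 states.

2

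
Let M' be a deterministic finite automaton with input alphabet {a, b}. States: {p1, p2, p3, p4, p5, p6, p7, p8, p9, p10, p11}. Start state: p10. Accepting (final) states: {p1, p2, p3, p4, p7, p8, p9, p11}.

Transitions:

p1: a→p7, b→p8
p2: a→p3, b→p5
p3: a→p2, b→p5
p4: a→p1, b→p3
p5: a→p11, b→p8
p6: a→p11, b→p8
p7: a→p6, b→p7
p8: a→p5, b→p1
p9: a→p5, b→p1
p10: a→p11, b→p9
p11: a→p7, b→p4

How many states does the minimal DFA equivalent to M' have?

7

Initial partition by acceptance: {p1,p2,p3,p4,p7,p8,p9,p11} | {p5,p6,p10}.
Refine {p1,p2,p3,p4,p7,p8,p9,p11} on symbol a: members go to different blocks, giving {p1,p2,p3,p4,p11} and {p7,p8,p9}.
Refine {p1,p2,p3,p4,p11} on symbol a: members go to different blocks, giving {p2,p3,p4} and {p1,p11}.
Refine {p2,p3,p4} on symbol a: members go to different blocks, giving {p2,p3} and {p4}.
Refine {p7,p8,p9} on symbol b: members go to different blocks, giving {p8,p9} and {p7}.
Split {p1,p11} by δ(·,b) → {p1} and {p11}.
Stable partition: {p2,p3} | {p5,p6,p10} | {p8,p9} | {p1} | {p4} | {p7} | {p11} — 7 equivalence classes.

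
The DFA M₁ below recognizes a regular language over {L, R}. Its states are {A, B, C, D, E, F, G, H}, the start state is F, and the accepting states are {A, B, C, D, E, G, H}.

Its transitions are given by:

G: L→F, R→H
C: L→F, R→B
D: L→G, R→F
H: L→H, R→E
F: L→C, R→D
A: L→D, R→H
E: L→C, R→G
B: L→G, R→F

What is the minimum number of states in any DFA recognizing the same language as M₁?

Reachable states from the start: {B,C,D,E,F,G,H}. Unreachable: {A} — drop them.
Start with accepting vs non-accepting: {B,C,D,E,G,H} | {F}.
On input L, block {B,C,D,E,G,H} splits into {B,D,E,H} and {C,G}.
Split {B,D,E,H} by δ(·,L) → {B,D,E} and {H}.
On input R, block {B,D,E} splits into {B,D} and {E}.
Split {C,G} by δ(·,R) → {C} and {G}.
No further refinement is possible. Final partition (6 blocks): {B,D} | {F} | {C} | {H} | {E} | {G}.

6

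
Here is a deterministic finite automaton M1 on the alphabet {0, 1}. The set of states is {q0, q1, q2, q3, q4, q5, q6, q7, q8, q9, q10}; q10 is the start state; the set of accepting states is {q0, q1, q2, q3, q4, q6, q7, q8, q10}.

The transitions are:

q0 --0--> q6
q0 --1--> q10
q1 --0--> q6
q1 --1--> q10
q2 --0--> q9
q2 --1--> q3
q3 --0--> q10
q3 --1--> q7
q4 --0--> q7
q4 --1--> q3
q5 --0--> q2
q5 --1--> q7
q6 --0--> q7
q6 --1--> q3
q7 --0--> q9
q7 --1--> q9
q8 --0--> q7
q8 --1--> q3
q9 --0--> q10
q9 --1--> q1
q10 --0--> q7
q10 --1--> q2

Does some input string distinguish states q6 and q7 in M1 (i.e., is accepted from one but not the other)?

Yes

First remove the unreachable states {q0,q4,q5,q8}; 7 states remain.
Initial partition by acceptance: {q1,q2,q3,q6,q7,q10} | {q9}.
Split {q1,q2,q3,q6,q7,q10} by δ(·,0) → {q1,q3,q6,q10} and {q2,q7}.
Refine {q1,q3,q6,q10} on symbol 0: members go to different blocks, giving {q1,q3} and {q6,q10}.
On input 1, block {q1,q3} splits into {q1} and {q3}.
Split {q2,q7} by δ(·,1) → {q2} and {q7}.
On input 1, block {q6,q10} splits into {q6} and {q10}.
No further refinement is possible. Final partition (7 blocks): {q1} | {q9} | {q2} | {q6} | {q3} | {q7} | {q10}.
q6 and q7 end up in different blocks, so they are distinguishable. For instance, the string '0' is accepted from only q6.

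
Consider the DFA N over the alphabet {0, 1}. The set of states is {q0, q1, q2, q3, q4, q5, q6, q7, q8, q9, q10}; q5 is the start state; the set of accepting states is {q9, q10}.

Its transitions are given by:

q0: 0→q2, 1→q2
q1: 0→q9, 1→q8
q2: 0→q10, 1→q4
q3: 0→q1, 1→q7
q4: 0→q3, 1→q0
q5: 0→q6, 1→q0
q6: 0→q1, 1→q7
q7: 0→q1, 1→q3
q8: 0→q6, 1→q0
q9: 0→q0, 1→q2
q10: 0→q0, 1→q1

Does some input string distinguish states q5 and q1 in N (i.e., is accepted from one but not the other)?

Yes

All states are reachable from the start state.
P0 = {q9,q10} | {q0,q1,q2,q3,q4,q5,q6,q7,q8}.
Split {q0,q1,q2,q3,q4,q5,q6,q7,q8} by δ(·,0) → {q0,q3,q4,q5,q6,q7,q8} and {q1,q2}.
On input 0, block {q0,q3,q4,q5,q6,q7,q8} splits into {q0,q3,q6,q7} and {q4,q5,q8}.
On input 1, block {q0,q3,q6,q7} splits into {q3,q6,q7} and {q0}.
No further refinement is possible. Final partition (5 blocks): {q9,q10} | {q3,q6,q7} | {q1,q2} | {q4,q5,q8} | {q0}.
q5 and q1 end up in different blocks, so they are distinguishable. For instance, the string '0' is accepted from only q1.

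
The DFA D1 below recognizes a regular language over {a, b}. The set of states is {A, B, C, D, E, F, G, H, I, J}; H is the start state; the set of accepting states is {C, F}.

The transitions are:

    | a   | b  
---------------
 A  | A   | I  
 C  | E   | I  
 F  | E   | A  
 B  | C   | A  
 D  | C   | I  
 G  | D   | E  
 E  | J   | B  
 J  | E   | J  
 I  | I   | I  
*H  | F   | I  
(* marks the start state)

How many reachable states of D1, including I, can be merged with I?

States {D,G} cannot be reached from the start state, so discard them.
Start with accepting vs non-accepting: {C,F} | {A,B,E,H,I,J}.
Refine {A,B,E,H,I,J} on symbol a: members go to different blocks, giving {A,E,I,J} and {B,H}.
On input b, block {A,E,I,J} splits into {A,I,J} and {E}.
Split {A,I,J} by δ(·,a) → {A,I} and {J}.
Stable partition: {C,F} | {A,I} | {B,H} | {E} | {J} — 5 equivalence classes.
State I belongs to the block {A,I}, which has 2 states.

2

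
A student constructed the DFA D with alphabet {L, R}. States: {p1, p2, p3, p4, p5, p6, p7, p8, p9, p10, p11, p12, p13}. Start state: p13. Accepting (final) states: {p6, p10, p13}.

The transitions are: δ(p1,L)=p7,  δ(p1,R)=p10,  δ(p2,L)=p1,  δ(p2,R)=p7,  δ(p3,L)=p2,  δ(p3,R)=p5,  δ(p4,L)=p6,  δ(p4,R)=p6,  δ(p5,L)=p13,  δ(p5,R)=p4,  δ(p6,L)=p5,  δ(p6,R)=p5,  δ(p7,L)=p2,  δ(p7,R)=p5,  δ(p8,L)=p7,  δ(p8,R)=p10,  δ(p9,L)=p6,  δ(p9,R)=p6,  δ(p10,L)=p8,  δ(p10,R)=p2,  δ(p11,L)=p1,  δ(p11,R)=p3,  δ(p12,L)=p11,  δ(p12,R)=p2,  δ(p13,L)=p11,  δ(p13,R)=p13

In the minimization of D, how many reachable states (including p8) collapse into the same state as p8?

First remove the unreachable states {p9,p12}; 11 states remain.
Initial partition by acceptance: {p6,p10,p13} | {p1,p2,p3,p4,p5,p7,p8,p11}.
Refine {p6,p10,p13} on symbol R: members go to different blocks, giving {p6,p10} and {p13}.
Refine {p1,p2,p3,p4,p5,p7,p8,p11} on symbol L: members go to different blocks, giving {p1,p2,p3,p7,p8,p11} and {p4} and {p5}.
Split {p6,p10} by δ(·,L) → {p6} and {p10}.
On input R, block {p1,p2,p3,p7,p8,p11} splits into {p1,p8} and {p2,p11} and {p3,p7}.
The partition is now stable with 8 blocks: {p6} | {p1,p8} | {p13} | {p4} | {p5} | {p10} | {p2,p11} | {p3,p7}.
State p8 belongs to the block {p1,p8}, which has 2 states.

2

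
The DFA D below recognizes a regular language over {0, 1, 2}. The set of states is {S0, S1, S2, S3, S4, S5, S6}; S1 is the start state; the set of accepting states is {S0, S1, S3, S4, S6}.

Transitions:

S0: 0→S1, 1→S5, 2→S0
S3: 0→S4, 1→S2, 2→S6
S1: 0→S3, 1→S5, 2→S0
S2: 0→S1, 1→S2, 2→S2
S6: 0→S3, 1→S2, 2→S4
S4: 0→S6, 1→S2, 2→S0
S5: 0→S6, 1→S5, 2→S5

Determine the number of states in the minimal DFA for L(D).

2

All states are reachable from the start state.
Initial partition by acceptance: {S0,S1,S3,S4,S6} | {S2,S5}.
Stable partition: {S0,S1,S3,S4,S6} | {S2,S5} — 2 equivalence classes.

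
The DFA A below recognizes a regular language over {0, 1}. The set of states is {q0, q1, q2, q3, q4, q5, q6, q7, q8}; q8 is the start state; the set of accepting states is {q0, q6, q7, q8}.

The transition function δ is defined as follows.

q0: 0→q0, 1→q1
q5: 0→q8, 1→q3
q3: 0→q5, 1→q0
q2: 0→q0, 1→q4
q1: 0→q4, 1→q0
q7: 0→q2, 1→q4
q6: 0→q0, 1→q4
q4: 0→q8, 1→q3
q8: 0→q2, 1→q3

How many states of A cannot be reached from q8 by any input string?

No path from q8 leads to q6, q7; the other 7 states are all reachable.

2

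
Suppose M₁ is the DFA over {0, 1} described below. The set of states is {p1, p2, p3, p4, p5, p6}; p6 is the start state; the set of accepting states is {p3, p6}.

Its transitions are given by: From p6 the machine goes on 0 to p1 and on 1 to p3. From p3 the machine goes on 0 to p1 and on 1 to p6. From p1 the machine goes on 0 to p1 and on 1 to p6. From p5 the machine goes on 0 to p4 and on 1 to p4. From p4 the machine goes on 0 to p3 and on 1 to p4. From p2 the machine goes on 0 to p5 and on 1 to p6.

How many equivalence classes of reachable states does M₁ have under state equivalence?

Reachable states from the start: {p1,p3,p6}. Unreachable: {p2,p4,p5} — drop them.
Initial partition by acceptance: {p3,p6} | {p1}.
Stable partition: {p3,p6} | {p1} — 2 equivalence classes.

2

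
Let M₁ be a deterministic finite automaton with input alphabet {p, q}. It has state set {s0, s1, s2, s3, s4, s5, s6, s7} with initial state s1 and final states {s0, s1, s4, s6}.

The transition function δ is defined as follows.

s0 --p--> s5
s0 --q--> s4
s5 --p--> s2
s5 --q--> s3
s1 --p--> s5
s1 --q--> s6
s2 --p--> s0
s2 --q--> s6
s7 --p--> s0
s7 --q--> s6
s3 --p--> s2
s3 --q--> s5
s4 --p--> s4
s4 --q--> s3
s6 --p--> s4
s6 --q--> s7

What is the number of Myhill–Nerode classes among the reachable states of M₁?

Every state is reachable, so we keep all 8.
Initial partition by acceptance: {s0,s1,s4,s6} | {s2,s3,s5,s7}.
Split {s0,s1,s4,s6} by δ(·,p) → {s0,s1} and {s4,s6}.
Split {s2,s3,s5,s7} by δ(·,p) → {s2,s7} and {s3,s5}.
Split {s4,s6} by δ(·,q) → {s4} and {s6}.
On input q, block {s0,s1} splits into {s0} and {s1}.
Stable partition: {s0} | {s2,s7} | {s4} | {s3,s5} | {s6} | {s1} — 6 equivalence classes.

6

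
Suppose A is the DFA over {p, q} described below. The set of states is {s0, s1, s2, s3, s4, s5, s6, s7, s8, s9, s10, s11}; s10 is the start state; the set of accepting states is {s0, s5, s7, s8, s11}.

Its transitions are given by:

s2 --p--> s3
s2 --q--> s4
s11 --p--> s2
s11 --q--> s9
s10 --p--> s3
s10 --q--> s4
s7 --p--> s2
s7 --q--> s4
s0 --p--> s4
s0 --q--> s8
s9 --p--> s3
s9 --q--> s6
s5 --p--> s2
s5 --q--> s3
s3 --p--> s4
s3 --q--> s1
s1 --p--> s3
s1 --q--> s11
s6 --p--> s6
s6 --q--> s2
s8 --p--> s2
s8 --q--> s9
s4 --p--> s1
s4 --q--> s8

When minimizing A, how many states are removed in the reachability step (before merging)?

Starting at s10 and following transitions, the reachable set is {s1, s2, s3, s4, s6, s8, s9, s10, s11}. That leaves s0, s5, s7 unreachable — 3 in total.

3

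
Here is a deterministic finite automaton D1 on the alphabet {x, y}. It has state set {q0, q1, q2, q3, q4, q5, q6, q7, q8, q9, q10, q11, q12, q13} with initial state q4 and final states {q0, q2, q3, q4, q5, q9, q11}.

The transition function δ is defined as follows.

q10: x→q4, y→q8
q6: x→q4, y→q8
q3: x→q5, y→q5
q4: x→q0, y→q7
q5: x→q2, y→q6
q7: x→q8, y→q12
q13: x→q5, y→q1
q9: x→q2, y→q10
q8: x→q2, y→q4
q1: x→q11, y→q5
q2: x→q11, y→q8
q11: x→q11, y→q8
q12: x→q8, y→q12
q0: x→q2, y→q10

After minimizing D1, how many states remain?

6

Reachable states from the start: {q0,q2,q4,q7,q8,q10,q11,q12}. Unreachable: {q1,q3,q5,q6,q9,q13} — drop them.
Initial partition by acceptance: {q0,q2,q4,q11} | {q7,q8,q10,q12}.
On input x, block {q7,q8,q10,q12} splits into {q7,q12} and {q8,q10}.
Split {q0,q2,q4,q11} by δ(·,y) → {q0,q2,q11} and {q4}.
On input x, block {q8,q10} splits into {q8} and {q10}.
Split {q0,q2,q11} by δ(·,y) → {q2,q11} and {q0}.
No further refinement is possible. Final partition (6 blocks): {q2,q11} | {q7,q12} | {q8} | {q4} | {q10} | {q0}.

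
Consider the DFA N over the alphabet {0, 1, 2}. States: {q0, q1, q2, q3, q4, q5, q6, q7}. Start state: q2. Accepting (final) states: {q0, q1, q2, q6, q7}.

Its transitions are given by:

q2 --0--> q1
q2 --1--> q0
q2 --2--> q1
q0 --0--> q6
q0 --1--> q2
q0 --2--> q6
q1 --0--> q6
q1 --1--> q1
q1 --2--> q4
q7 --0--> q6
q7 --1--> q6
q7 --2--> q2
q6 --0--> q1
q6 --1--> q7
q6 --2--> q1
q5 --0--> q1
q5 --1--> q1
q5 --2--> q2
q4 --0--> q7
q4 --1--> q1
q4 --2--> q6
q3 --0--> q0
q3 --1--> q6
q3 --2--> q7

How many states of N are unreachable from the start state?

Starting at q2 and following transitions, the reachable set is {q0, q1, q2, q4, q6, q7}. That leaves q3, q5 unreachable — 2 in total.

2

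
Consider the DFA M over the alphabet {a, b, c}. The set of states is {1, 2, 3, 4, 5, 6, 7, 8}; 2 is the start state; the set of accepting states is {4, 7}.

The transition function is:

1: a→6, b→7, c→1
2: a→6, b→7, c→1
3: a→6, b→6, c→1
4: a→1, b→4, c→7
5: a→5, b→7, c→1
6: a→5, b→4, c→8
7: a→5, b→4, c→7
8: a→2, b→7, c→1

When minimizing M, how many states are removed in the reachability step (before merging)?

No path from 2 leads to 3; the other 7 states are all reachable.

1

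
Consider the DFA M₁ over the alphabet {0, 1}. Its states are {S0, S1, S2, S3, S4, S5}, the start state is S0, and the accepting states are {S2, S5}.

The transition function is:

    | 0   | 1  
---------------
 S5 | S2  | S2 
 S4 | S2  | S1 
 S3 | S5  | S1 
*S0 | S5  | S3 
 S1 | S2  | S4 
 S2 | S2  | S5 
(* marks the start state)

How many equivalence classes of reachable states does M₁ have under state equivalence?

2

Every state is reachable, so we keep all 6.
Start with accepting vs non-accepting: {S2,S5} | {S0,S1,S3,S4}.
No further refinement is possible. Final partition (2 blocks): {S2,S5} | {S0,S1,S3,S4}.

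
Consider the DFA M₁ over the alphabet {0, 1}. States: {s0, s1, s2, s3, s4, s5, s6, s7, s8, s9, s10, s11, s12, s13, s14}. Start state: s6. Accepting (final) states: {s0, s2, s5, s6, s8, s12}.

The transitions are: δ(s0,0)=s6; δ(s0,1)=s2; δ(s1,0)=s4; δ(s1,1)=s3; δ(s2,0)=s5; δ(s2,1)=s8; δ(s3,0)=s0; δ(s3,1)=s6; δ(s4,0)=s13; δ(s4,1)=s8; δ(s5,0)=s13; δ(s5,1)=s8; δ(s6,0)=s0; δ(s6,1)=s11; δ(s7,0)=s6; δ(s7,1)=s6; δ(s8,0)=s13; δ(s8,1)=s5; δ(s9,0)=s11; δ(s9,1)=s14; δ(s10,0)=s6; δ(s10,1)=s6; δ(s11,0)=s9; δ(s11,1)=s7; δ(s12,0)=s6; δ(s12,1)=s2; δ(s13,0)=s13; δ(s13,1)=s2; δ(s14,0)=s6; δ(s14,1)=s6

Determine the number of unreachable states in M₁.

5

No path from s6 leads to s1, s3, s4, s10, s12; the other 10 states are all reachable.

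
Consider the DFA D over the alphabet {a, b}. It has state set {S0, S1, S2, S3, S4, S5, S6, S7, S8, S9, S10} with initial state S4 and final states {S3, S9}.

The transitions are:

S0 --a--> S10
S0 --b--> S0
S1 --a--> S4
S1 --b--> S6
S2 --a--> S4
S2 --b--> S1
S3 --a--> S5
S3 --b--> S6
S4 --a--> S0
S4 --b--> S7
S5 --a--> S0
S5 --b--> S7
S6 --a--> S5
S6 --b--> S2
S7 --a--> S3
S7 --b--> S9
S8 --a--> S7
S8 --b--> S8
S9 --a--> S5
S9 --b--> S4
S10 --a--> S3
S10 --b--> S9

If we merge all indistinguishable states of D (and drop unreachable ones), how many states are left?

6

First remove the unreachable states {S8}; 10 states remain.
Start with accepting vs non-accepting: {S3,S9} | {S0,S1,S2,S4,S5,S6,S7,S10}.
On input a, block {S0,S1,S2,S4,S5,S6,S7,S10} splits into {S0,S1,S2,S4,S5,S6} and {S7,S10}.
On input a, block {S0,S1,S2,S4,S5,S6} splits into {S1,S2,S4,S5,S6} and {S0}.
On input a, block {S1,S2,S4,S5,S6} splits into {S1,S2,S6} and {S4,S5}.
Refine {S3,S9} on symbol b: members go to different blocks, giving {S3} and {S9}.
No further refinement is possible. Final partition (6 blocks): {S3} | {S1,S2,S6} | {S7,S10} | {S0} | {S4,S5} | {S9}.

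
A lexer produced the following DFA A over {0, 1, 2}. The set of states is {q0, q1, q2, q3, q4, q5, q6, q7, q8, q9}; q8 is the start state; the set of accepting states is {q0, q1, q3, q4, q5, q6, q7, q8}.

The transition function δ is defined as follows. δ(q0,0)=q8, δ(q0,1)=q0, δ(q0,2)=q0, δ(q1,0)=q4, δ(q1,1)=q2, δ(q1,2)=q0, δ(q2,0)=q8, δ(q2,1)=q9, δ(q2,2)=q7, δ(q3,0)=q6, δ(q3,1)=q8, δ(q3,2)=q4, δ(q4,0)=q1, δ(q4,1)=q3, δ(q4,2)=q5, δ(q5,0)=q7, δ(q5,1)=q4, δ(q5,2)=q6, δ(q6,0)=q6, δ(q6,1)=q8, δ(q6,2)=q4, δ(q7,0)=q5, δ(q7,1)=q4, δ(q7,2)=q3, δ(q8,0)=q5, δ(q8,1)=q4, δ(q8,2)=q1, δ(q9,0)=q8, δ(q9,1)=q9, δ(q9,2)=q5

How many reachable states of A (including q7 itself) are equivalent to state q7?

2

P0 = {q0,q1,q3,q4,q5,q6,q7,q8} | {q2,q9}.
On input 1, block {q0,q1,q3,q4,q5,q6,q7,q8} splits into {q0,q3,q4,q5,q6,q7,q8} and {q1}.
Refine {q0,q3,q4,q5,q6,q7,q8} on symbol 0: members go to different blocks, giving {q0,q3,q5,q6,q7,q8} and {q4}.
Refine {q0,q3,q5,q6,q7,q8} on symbol 1: members go to different blocks, giving {q0,q3,q6} and {q5,q7,q8}.
Split {q0,q3,q6} by δ(·,0) → {q3,q6} and {q0}.
Split {q5,q7,q8} by δ(·,2) → {q5,q7} and {q8}.
No further refinement is possible. Final partition (7 blocks): {q3,q6} | {q2,q9} | {q1} | {q4} | {q5,q7} | {q0} | {q8}.
State q7 belongs to the block {q5,q7}, which has 2 states.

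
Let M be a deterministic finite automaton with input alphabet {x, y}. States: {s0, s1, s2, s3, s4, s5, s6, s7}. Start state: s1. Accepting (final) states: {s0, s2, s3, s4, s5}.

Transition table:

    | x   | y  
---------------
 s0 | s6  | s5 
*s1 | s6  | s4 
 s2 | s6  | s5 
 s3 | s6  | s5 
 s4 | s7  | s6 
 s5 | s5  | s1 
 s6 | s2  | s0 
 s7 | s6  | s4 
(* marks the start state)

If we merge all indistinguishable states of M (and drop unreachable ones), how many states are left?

States {s3} cannot be reached from the start state, so discard them.
Start with accepting vs non-accepting: {s0,s2,s4,s5} | {s1,s6,s7}.
Split {s0,s2,s4,s5} by δ(·,x) → {s0,s2,s4} and {s5}.
On input y, block {s0,s2,s4} splits into {s0,s2} and {s4}.
Split {s1,s6,s7} by δ(·,x) → {s1,s7} and {s6}.
No further refinement is possible. Final partition (5 blocks): {s0,s2} | {s1,s7} | {s5} | {s4} | {s6}.

5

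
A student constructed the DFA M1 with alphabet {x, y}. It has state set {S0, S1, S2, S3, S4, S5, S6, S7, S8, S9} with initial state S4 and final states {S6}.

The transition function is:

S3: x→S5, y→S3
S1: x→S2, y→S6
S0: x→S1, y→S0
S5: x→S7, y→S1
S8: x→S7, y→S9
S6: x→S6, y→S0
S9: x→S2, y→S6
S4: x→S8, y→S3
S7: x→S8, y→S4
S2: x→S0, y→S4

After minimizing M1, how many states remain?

Start with accepting vs non-accepting: {S6} | {S0,S1,S2,S3,S4,S5,S7,S8,S9}.
Refine {S0,S1,S2,S3,S4,S5,S7,S8,S9} on symbol y: members go to different blocks, giving {S0,S2,S3,S4,S5,S7,S8} and {S1,S9}.
Split {S0,S2,S3,S4,S5,S7,S8} by δ(·,x) → {S2,S3,S4,S5,S7,S8} and {S0}.
Split {S2,S3,S4,S5,S7,S8} by δ(·,x) → {S3,S4,S5,S7,S8} and {S2}.
Refine {S3,S4,S5,S7,S8} on symbol y: members go to different blocks, giving {S3,S4,S7} and {S5,S8}.
No further refinement is possible. Final partition (6 blocks): {S6} | {S3,S4,S7} | {S1,S9} | {S0} | {S2} | {S5,S8}.

6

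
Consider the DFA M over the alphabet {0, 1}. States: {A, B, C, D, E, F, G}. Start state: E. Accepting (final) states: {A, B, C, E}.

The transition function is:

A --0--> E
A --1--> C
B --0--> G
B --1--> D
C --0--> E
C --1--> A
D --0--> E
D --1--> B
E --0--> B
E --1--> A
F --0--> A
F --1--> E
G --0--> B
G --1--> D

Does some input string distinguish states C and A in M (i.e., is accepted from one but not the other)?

States {F} cannot be reached from the start state, so discard them.
P0 = {A,B,C,E} | {D,G}.
Refine {A,B,C,E} on symbol 0: members go to different blocks, giving {A,C,E} and {B}.
Split {A,C,E} by δ(·,0) → {A,C} and {E}.
Refine {D,G} on symbol 0: members go to different blocks, giving {D} and {G}.
The partition is now stable with 5 blocks: {A,C} | {D} | {B} | {E} | {G}.
C and A lie in the same block of the stable partition, so they are equivalent — no string distinguishes them.

No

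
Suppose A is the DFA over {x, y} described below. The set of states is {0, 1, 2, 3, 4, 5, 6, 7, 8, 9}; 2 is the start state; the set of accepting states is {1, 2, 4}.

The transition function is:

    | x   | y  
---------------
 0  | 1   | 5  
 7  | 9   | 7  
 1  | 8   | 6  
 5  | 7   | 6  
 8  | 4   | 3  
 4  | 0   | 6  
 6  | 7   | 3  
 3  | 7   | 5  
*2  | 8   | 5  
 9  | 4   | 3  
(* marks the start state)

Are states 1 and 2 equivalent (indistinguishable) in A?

P0 = {1,2,4} | {0,3,5,6,7,8,9}.
Refine {0,3,5,6,7,8,9} on symbol x: members go to different blocks, giving {3,5,6,7} and {0,8,9}.
Split {3,5,6,7} by δ(·,x) → {3,5,6} and {7}.
Stable partition: {1,2,4} | {3,5,6} | {0,8,9} | {7} — 4 equivalence classes.
1 and 2 lie in the same block of the stable partition, so they are equivalent — no string distinguishes them.

Yes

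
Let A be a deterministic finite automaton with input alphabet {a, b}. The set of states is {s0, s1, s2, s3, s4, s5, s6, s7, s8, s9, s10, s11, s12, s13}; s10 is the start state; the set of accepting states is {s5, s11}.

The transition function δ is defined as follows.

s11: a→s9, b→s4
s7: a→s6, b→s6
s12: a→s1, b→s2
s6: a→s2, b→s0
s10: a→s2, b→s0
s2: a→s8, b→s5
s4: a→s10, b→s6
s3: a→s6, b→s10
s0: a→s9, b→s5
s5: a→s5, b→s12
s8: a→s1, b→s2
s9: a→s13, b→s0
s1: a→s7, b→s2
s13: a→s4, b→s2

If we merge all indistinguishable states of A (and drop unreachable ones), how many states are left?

Reachable states from the start: {s0,s1,s2,s4,s5,s6,s7,s8,s9,s10,s12,s13}. Unreachable: {s3,s11} — drop them.
Initial partition by acceptance: {s5} | {s0,s1,s2,s4,s6,s7,s8,s9,s10,s12,s13}.
On input b, block {s0,s1,s2,s4,s6,s7,s8,s9,s10,s12,s13} splits into {s1,s4,s6,s7,s8,s9,s10,s12,s13} and {s0,s2}.
On input a, block {s1,s4,s6,s7,s8,s9,s10,s12,s13} splits into {s1,s4,s7,s8,s9,s12,s13} and {s6,s10}.
Split {s1,s4,s7,s8,s9,s12,s13} by δ(·,a) → {s1,s8,s9,s12,s13} and {s4,s7}.
On input a, block {s1,s8,s9,s12,s13} splits into {s8,s9,s12} and {s1,s13}.
No further refinement is possible. Final partition (6 blocks): {s5} | {s8,s9,s12} | {s0,s2} | {s6,s10} | {s4,s7} | {s1,s13}.

6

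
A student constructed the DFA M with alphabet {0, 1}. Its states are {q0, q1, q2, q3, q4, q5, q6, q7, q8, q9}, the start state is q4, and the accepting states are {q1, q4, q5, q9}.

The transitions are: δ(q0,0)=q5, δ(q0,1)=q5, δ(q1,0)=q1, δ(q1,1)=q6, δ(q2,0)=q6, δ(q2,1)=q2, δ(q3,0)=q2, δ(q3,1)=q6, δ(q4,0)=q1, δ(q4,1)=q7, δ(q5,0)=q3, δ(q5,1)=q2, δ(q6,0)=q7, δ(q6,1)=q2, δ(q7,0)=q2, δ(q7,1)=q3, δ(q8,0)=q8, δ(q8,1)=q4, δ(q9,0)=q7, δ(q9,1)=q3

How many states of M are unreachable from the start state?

4

BFS from q4 reaches {q1, q2, q3, q4, q6, q7}; the 4 state(s) q0, q5, q8, q9 are never visited.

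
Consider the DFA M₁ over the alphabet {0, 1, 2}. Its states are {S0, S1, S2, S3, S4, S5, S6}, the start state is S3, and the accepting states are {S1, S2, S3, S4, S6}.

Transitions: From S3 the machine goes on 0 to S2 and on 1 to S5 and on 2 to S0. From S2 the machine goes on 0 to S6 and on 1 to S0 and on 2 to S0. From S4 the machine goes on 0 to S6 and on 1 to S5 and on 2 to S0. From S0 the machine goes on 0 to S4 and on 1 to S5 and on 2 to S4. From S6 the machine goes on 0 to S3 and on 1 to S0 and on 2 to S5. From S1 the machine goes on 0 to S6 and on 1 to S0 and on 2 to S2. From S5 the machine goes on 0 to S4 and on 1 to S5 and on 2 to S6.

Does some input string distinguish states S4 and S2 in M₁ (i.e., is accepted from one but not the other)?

No

First remove the unreachable states {S1}; 6 states remain.
P0 = {S2,S3,S4,S6} | {S0,S5}.
The partition is now stable with 2 blocks: {S2,S3,S4,S6} | {S0,S5}.
S4 and S2 lie in the same block of the stable partition, so they are equivalent — no string distinguishes them.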